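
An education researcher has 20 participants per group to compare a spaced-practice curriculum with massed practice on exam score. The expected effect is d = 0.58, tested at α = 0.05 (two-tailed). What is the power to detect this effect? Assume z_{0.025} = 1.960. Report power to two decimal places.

power ≈ 0.45

For two equal groups, power = Φ(d·√(n/2) − z_{α/2}).
d·√(n/2) = 0.58 × √(20/2) = 0.58 × 3.162 = 1.834.
z_β = 1.834 − 1.960 = -0.126.
Power = Φ(-0.126) = 0.450.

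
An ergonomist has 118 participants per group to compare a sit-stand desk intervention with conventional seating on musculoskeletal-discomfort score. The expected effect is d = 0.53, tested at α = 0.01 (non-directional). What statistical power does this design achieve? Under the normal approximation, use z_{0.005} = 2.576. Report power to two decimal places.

power ≈ 0.93

For two equal groups, power = Φ(d·√(n/2) − z_{α/2}).
d·√(n/2) = 0.53 × √(118/2) = 0.53 × 7.681 = 4.071.
z_β = 4.071 − 2.576 = 1.495.
Power = Φ(1.495) = 0.933.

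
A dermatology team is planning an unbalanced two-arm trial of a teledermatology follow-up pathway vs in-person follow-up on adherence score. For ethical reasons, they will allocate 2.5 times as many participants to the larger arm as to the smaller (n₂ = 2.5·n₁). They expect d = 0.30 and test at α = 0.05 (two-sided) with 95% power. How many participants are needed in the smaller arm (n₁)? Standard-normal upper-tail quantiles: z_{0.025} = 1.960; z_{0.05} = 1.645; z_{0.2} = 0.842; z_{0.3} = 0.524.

n₁ = 203

With allocation ratio k = n₂/n₁ = 2.5, Var(x̄₁−x̄₂) = σ²(1/n₁ + 1/(k·n₁)) = σ²·(k+1)/(k·n₁).
So n₁ = (1 + 1/k)·((z_{α/2} + z_β)/d)² = 1.400 × (3.605/0.30)².
n₁ = 1.400 × 144.40 = 202.2.
Round up: n₁ = 203, giving n₂ = ⌈2.5 × 203⌉ = ⌈507.5⌉ = 508.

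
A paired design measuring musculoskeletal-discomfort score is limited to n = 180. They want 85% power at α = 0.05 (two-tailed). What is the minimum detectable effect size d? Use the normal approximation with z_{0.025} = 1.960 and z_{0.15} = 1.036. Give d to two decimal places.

For a single sample (or paired design) of n = 180: d_min = (z_{α/2} + z_β)/√n.
z-sum = 1.960 + 1.036 = 2.996.
d_min = 2.996 / √180 = 2.996 / 13.416 = 0.223.

d_min ≈ 0.22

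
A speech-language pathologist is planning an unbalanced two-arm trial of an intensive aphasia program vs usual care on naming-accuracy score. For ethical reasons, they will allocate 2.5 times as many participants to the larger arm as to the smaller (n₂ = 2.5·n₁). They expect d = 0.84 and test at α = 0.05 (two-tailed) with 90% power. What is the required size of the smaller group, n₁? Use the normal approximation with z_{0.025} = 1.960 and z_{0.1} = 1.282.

With allocation ratio k = n₂/n₁ = 2.5, Var(x̄₁−x̄₂) = σ²(1/n₁ + 1/(k·n₁)) = σ²·(k+1)/(k·n₁).
So n₁ = (1 + 1/k)·((z_{α/2} + z_β)/d)² = 1.400 × (3.242/0.84)².
n₁ = 1.400 × 14.90 = 20.9.
Round up: n₁ = 21, giving n₂ = ⌈2.5 × 21⌉ = ⌈52.5⌉ = 53.

n₁ = 21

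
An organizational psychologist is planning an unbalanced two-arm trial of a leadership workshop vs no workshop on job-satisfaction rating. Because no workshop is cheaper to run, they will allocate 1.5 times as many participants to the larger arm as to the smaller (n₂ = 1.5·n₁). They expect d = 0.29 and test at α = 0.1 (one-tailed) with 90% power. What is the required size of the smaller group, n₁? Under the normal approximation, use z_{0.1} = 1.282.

With allocation ratio k = n₂/n₁ = 1.5, Var(x̄₁−x̄₂) = σ²(1/n₁ + 1/(k·n₁)) = σ²·(k+1)/(k·n₁).
So n₁ = (1 + 1/k)·((z_{α} + z_β)/d)² = 1.667 × (2.564/0.29)².
n₁ = 1.667 × 78.17 = 130.3.
Round up: n₁ = 131, giving n₂ = ⌈1.5 × 131⌉ = ⌈196.5⌉ = 197.

n₁ = 131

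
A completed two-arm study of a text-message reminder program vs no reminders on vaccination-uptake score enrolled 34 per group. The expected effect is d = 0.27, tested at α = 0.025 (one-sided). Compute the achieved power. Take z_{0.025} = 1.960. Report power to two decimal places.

For two equal groups, power = Φ(d·√(n/2) − z_{α}).
d·√(n/2) = 0.27 × √(34/2) = 0.27 × 4.123 = 1.113.
z_β = 1.113 − 1.960 = -0.847.
Power = Φ(-0.847) = 0.199.

power ≈ 0.20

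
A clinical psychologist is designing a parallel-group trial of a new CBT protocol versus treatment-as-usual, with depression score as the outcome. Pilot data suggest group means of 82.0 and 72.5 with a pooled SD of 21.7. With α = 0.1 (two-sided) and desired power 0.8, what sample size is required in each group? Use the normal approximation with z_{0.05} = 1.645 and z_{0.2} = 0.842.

n = 65 per group

Cohen's d = |M₁ − M₂| / SD_pooled = |82.0 − 72.5| / 21.7 = 9.5 / 21.7 = 0.438.
For two independent groups with equal n: n = 2·((z_{α/2} + z_β) / d)².
z_{α/2} + z_β = 1.645 + 0.842 = 2.487.
n = 2 × (2.487 / 0.438)² = 2 × 5.678² = 2 × 32.24 = 64.5.
Round up to the next whole participant.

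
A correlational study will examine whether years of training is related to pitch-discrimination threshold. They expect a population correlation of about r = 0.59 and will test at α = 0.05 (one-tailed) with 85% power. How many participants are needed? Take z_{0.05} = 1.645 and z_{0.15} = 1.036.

Fisher's z: C = ½·ln((1+r)/(1−r)) = ½·ln(3.8780) = 0.6777.
n = ((z_{α} + z_β)/C)² + 3.
(1.645 + 1.036) / 0.6777 = 2.681 / 0.6777 = 3.956.
n = 3.956² + 3 = 15.65 + 3 = 18.7.
Round up.

n = 19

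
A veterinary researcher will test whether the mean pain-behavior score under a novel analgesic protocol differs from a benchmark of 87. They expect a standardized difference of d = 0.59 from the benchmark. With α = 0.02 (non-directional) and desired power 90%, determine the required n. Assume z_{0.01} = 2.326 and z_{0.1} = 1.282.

n = 38

For a one-sample test: n = ((z_{α/2} + z_β) / d)².
z_{α/2} + z_β = 2.326 + 1.282 = 3.608.
n = (3.608 / 0.59)² = 6.115² = 37.40.
Round up.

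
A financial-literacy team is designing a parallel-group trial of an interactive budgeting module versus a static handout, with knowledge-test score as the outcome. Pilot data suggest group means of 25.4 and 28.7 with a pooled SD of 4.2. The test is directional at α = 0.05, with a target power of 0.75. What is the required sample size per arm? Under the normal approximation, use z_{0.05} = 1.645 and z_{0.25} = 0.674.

n = 18 per group

Cohen's d = |M₁ − M₂| / SD_pooled = |25.4 − 28.7| / 4.2 = 3.3 / 4.2 = 0.786.
For two independent groups with equal n: n = 2·((z_{α} + z_β) / d)².
z_{α} + z_β = 1.645 + 0.674 = 2.319.
n = 2 × (2.319 / 0.786)² = 2 × 2.950² = 2 × 8.70 = 17.4.
Round up to the next whole participant.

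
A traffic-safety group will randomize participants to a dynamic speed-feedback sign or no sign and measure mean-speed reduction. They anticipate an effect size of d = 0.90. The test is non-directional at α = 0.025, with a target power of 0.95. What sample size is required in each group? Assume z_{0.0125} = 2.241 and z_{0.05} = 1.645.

n = 38 per group

For two independent groups with equal n: n = 2·((z_{α/2} + z_β) / d)².
z_{α/2} + z_β = 2.241 + 1.645 = 3.886.
n = 2 × (3.886 / 0.90)² = 2 × 4.318² = 2 × 18.64 = 37.3.
Round up to the next whole participant.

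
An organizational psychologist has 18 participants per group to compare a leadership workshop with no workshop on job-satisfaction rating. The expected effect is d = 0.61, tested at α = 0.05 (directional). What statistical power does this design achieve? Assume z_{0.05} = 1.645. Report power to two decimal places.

power ≈ 0.57

For two equal groups, power = Φ(d·√(n/2) − z_{α}).
d·√(n/2) = 0.61 × √(18/2) = 0.61 × 3.000 = 1.830.
z_β = 1.830 − 1.645 = 0.185.
Power = Φ(0.185) = 0.573.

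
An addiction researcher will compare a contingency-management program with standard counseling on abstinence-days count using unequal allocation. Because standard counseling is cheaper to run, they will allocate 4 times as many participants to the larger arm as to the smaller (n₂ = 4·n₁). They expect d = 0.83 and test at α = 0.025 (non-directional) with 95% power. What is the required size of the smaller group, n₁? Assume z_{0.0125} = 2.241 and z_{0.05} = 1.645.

With allocation ratio k = n₂/n₁ = 4, Var(x̄₁−x̄₂) = σ²(1/n₁ + 1/(k·n₁)) = σ²·(k+1)/(k·n₁).
So n₁ = (1 + 1/k)·((z_{α/2} + z_β)/d)² = 1.250 × (3.886/0.83)².
n₁ = 1.250 × 21.92 = 27.4.
Round up: n₁ = 28, giving n₂ = 4 × 28 = 112.

n₁ = 28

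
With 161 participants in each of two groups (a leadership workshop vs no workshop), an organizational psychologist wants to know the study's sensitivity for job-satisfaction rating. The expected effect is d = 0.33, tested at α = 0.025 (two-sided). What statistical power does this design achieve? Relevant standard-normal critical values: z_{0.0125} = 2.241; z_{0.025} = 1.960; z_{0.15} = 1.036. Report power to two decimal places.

power ≈ 0.76

For two equal groups, power = Φ(d·√(n/2) − z_{α/2}).
d·√(n/2) = 0.33 × √(161/2) = 0.33 × 8.972 = 2.961.
z_β = 2.961 − 2.241 = 0.720.
Power = Φ(0.720) = 0.764.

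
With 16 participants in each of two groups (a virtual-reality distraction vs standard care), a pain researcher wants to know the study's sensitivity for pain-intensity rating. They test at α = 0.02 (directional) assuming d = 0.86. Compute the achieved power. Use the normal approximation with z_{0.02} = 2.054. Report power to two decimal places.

For two equal groups, power = Φ(d·√(n/2) − z_{α}).
d·√(n/2) = 0.86 × √(16/2) = 0.86 × 2.828 = 2.432.
z_β = 2.432 − 2.054 = 0.378.
Power = Φ(0.378) = 0.647.

power ≈ 0.65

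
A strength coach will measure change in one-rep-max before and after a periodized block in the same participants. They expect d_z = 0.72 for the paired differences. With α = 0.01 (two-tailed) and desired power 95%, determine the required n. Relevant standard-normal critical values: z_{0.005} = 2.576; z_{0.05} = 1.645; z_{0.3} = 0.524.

n = 35 pairs

For a paired (one-sample on differences) test: n = ((z_{α/2} + z_β) / d)².
z_{α/2} + z_β = 2.576 + 1.645 = 4.221.
n = (4.221 / 0.72)² = 5.863² = 34.37.
Round up.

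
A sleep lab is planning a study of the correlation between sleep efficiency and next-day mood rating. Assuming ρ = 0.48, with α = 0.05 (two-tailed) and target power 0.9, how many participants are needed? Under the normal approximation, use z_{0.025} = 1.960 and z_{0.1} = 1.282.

Fisher's z: C = ½·ln((1+r)/(1−r)) = ½·ln(2.8462) = 0.5230.
n = ((z_{α/2} + z_β)/C)² + 3.
(1.960 + 1.282) / 0.5230 = 3.242 / 0.5230 = 6.199.
n = 6.199² + 3 = 38.43 + 3 = 41.4.
Round up.

n = 42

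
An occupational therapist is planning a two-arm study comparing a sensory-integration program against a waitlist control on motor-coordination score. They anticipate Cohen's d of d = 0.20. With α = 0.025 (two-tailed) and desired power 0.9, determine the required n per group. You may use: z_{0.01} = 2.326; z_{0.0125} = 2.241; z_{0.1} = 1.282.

For two independent groups with equal n: n = 2·((z_{α/2} + z_β) / d)².
z_{α/2} + z_β = 2.241 + 1.282 = 3.523.
n = 2 × (3.523 / 0.20)² = 2 × 17.615² = 2 × 310.29 = 620.6.
Round up to the next whole participant.

n = 621 per group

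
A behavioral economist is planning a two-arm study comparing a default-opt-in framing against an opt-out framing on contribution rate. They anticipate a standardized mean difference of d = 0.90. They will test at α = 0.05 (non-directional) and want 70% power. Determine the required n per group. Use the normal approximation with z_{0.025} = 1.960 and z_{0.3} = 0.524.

For two independent groups with equal n: n = 2·((z_{α/2} + z_β) / d)².
z_{α/2} + z_β = 1.960 + 0.524 = 2.484.
n = 2 × (2.484 / 0.90)² = 2 × 2.760² = 2 × 7.62 = 15.2.
Round up to the next whole participant.

n = 16 per group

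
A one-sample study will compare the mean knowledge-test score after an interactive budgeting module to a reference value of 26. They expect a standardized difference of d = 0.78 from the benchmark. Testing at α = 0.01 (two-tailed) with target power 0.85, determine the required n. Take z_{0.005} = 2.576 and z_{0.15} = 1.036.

For a one-sample test: n = ((z_{α/2} + z_β) / d)².
z_{α/2} + z_β = 2.576 + 1.036 = 3.612.
n = (3.612 / 0.78)² = 4.631² = 21.44.
Round up.

n = 22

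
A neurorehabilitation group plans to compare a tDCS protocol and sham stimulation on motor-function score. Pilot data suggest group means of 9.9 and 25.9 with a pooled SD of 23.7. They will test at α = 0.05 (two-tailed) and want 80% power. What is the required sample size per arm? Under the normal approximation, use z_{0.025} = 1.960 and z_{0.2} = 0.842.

n = 35 per group

Cohen's d = |M₁ − M₂| / SD_pooled = |9.9 − 25.9| / 23.7 = 16.0 / 23.7 = 0.675.
For two independent groups with equal n: n = 2·((z_{α/2} + z_β) / d)².
z_{α/2} + z_β = 1.960 + 0.842 = 2.802.
n = 2 × (2.802 / 0.675)² = 2 × 4.151² = 2 × 17.23 = 34.5.
Round up to the next whole participant.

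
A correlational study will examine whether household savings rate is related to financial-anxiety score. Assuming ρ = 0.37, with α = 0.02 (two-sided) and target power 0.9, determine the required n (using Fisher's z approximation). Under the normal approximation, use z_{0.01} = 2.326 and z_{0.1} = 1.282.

Fisher's z: C = ½·ln((1+r)/(1−r)) = ½·ln(2.1746) = 0.3884.
n = ((z_{α/2} + z_β)/C)² + 3.
(2.326 + 1.282) / 0.3884 = 3.608 / 0.3884 = 9.289.
n = 9.289² + 3 = 86.29 + 3 = 89.3.
Round up.

n = 90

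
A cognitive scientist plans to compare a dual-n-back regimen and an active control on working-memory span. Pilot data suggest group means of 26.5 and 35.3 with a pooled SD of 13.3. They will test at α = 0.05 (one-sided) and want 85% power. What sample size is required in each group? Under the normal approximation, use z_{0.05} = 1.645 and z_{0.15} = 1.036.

Cohen's d = |M₁ − M₂| / SD_pooled = |26.5 − 35.3| / 13.3 = 8.8 / 13.3 = 0.662.
For two independent groups with equal n: n = 2·((z_{α} + z_β) / d)².
z_{α} + z_β = 1.645 + 1.036 = 2.681.
n = 2 × (2.681 / 0.662)² = 2 × 4.050² = 2 × 16.40 = 32.8.
Round up to the next whole participant.

n = 33 per group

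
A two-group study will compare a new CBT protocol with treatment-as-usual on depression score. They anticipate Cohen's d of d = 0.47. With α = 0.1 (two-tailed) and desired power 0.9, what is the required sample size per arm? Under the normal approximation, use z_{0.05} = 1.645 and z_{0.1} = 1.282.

For two independent groups with equal n: n = 2·((z_{α/2} + z_β) / d)².
z_{α/2} + z_β = 1.645 + 1.282 = 2.927.
n = 2 × (2.927 / 0.47)² = 2 × 6.228² = 2 × 38.78 = 77.6.
Round up to the next whole participant.

n = 78 per group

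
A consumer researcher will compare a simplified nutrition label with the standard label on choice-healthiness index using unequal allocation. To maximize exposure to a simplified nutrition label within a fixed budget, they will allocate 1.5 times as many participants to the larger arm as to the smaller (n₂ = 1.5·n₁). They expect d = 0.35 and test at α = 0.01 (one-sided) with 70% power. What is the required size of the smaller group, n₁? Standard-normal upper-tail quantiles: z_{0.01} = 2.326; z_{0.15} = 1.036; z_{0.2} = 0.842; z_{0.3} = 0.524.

With allocation ratio k = n₂/n₁ = 1.5, Var(x̄₁−x̄₂) = σ²(1/n₁ + 1/(k·n₁)) = σ²·(k+1)/(k·n₁).
So n₁ = (1 + 1/k)·((z_{α} + z_β)/d)² = 1.667 × (2.850/0.35)².
n₁ = 1.667 × 66.31 = 110.5.
Round up: n₁ = 111, giving n₂ = ⌈1.5 × 111⌉ = ⌈166.5⌉ = 167.

n₁ = 111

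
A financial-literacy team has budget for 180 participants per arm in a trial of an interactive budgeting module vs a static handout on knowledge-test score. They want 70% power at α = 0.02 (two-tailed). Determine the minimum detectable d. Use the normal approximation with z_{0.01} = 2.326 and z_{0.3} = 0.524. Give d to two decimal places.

For two independent groups of n = 180 each: d_min = (z_{α/2} + z_β)·√(2/n).
z-sum = 2.326 + 0.524 = 2.850.
d_min = 2.850 × √(2/180) = 2.850 × 0.1054 = 0.300.

d_min ≈ 0.30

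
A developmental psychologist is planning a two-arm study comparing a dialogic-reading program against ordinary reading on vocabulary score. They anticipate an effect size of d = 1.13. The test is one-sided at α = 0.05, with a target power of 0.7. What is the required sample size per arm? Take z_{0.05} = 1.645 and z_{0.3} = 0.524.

n = 8 per group

For two independent groups with equal n: n = 2·((z_{α} + z_β) / d)².
z_{α} + z_β = 1.645 + 0.524 = 2.169.
n = 2 × (2.169 / 1.13)² = 2 × 1.919² = 2 × 3.68 = 7.4.
Round up to the next whole participant.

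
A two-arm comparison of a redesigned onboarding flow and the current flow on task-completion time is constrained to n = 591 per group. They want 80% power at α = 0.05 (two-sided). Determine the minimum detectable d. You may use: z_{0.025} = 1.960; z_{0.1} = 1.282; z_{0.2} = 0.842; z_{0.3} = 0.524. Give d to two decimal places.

For two independent groups of n = 591 each: d_min = (z_{α/2} + z_β)·√(2/n).
z-sum = 1.960 + 0.842 = 2.802.
d_min = 2.802 × √(2/591) = 2.802 × 0.0582 = 0.163.

d_min ≈ 0.16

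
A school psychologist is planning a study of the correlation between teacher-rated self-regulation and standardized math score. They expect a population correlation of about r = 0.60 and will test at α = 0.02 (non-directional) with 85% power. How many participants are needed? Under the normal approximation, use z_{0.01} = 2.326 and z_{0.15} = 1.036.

Fisher's z: C = ½·ln((1+r)/(1−r)) = ½·ln(4.0000) = 0.6931.
n = ((z_{α/2} + z_β)/C)² + 3.
(2.326 + 1.036) / 0.6931 = 3.362 / 0.6931 = 4.851.
n = 4.851² + 3 = 23.53 + 3 = 26.5.
Round up.

n = 27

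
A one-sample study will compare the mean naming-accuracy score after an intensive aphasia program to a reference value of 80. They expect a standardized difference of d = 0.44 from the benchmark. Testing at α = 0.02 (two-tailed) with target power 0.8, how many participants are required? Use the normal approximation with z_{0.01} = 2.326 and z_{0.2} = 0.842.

For a one-sample test: n = ((z_{α/2} + z_β) / d)².
z_{α/2} + z_β = 2.326 + 0.842 = 3.168.
n = (3.168 / 0.44)² = 7.200² = 51.84.
Round up.

n = 52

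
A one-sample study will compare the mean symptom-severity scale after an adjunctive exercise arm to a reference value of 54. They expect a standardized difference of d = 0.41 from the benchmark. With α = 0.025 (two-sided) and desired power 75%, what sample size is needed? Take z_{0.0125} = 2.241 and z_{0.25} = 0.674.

For a one-sample test: n = ((z_{α/2} + z_β) / d)².
z_{α/2} + z_β = 2.241 + 0.674 = 2.915.
n = (2.915 / 0.41)² = 7.110² = 50.55.
Round up.

n = 51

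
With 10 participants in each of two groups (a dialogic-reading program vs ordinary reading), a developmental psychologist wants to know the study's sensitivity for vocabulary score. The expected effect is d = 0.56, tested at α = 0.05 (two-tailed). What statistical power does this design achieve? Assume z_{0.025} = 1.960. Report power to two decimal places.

For two equal groups, power = Φ(d·√(n/2) − z_{α/2}).
d·√(n/2) = 0.56 × √(10/2) = 0.56 × 2.236 = 1.252.
z_β = 1.252 − 1.960 = -0.708.
Power = Φ(-0.708) = 0.240.

power ≈ 0.24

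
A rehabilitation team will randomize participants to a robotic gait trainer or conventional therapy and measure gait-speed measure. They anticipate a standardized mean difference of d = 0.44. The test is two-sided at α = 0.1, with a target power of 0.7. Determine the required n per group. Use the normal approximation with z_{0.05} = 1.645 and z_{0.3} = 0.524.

n = 49 per group

For two independent groups with equal n: n = 2·((z_{α/2} + z_β) / d)².
z_{α/2} + z_β = 1.645 + 0.524 = 2.169.
n = 2 × (2.169 / 0.44)² = 2 × 4.930² = 2 × 24.30 = 48.6.
Round up to the next whole participant.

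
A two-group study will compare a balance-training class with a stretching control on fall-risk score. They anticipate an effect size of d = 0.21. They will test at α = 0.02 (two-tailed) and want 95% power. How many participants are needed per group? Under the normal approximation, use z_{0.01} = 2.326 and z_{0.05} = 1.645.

n = 716 per group

For two independent groups with equal n: n = 2·((z_{α/2} + z_β) / d)².
z_{α/2} + z_β = 2.326 + 1.645 = 3.971.
n = 2 × (3.971 / 0.21)² = 2 × 18.910² = 2 × 357.57 = 715.1.
Round up to the next whole participant.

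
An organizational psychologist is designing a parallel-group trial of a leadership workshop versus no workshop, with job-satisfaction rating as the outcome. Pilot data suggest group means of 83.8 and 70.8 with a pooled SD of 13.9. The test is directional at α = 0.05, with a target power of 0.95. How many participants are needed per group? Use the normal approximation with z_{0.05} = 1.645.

n = 25 per group

Cohen's d = |M₁ − M₂| / SD_pooled = |83.8 − 70.8| / 13.9 = 13.0 / 13.9 = 0.935.
For two independent groups with equal n: n = 2·((z_{α} + z_β) / d)².
z_{α} + z_β = 1.645 + 1.645 = 3.290.
n = 2 × (3.290 / 0.935)² = 2 × 3.519² = 2 × 12.38 = 24.8.
Round up to the next whole participant.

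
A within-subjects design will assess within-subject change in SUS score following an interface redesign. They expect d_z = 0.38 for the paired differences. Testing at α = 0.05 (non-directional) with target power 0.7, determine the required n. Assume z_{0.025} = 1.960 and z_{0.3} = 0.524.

For a paired (one-sample on differences) test: n = ((z_{α/2} + z_β) / d)².
z_{α/2} + z_β = 1.960 + 0.524 = 2.484.
n = (2.484 / 0.38)² = 6.537² = 42.73.
Round up.

n = 43 pairs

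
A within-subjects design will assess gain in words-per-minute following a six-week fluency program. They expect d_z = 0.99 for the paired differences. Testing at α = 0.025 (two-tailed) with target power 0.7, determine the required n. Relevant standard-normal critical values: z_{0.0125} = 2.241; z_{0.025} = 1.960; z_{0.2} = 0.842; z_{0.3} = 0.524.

n = 8 pairs

For a paired (one-sample on differences) test: n = ((z_{α/2} + z_β) / d)².
z_{α/2} + z_β = 2.241 + 0.524 = 2.765.
n = (2.765 / 0.99)² = 2.793² = 7.80.
Round up.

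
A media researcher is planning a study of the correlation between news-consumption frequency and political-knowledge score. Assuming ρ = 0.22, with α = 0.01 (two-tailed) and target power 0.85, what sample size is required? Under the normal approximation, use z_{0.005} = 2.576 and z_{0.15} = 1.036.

Fisher's z: C = ½·ln((1+r)/(1−r)) = ½·ln(1.5641) = 0.2237.
n = ((z_{α/2} + z_β)/C)² + 3.
(2.576 + 1.036) / 0.2237 = 3.612 / 0.2237 = 16.147.
n = 16.147² + 3 = 260.71 + 3 = 263.7.
Round up.

n = 264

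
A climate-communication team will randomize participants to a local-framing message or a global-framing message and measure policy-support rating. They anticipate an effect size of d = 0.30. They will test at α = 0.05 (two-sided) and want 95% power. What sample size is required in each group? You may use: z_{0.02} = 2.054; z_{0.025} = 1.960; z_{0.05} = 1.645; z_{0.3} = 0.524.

n = 289 per group

For two independent groups with equal n: n = 2·((z_{α/2} + z_β) / d)².
z_{α/2} + z_β = 1.960 + 1.645 = 3.605.
n = 2 × (3.605 / 0.30)² = 2 × 12.017² = 2 × 144.40 = 288.8.
Round up to the next whole participant.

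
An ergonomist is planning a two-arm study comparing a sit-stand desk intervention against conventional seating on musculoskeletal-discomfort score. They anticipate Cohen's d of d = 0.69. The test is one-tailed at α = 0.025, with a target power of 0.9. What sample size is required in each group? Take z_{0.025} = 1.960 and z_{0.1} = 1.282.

For two independent groups with equal n: n = 2·((z_{α} + z_β) / d)².
z_{α} + z_β = 1.960 + 1.282 = 3.242.
n = 2 × (3.242 / 0.69)² = 2 × 4.699² = 2 × 22.08 = 44.2.
Round up to the next whole participant.

n = 45 per group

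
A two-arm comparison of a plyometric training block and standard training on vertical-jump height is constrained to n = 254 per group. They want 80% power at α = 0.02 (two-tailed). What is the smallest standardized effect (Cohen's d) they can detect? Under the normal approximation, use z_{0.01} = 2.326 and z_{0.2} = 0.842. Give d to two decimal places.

d_min ≈ 0.28

For two independent groups of n = 254 each: d_min = (z_{α/2} + z_β)·√(2/n).
z-sum = 2.326 + 0.842 = 3.168.
d_min = 3.168 × √(2/254) = 3.168 × 0.0887 = 0.281.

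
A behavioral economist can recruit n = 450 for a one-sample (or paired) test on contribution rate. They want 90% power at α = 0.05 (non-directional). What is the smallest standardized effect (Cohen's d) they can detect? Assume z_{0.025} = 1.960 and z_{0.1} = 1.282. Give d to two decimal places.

For a single sample (or paired design) of n = 450: d_min = (z_{α/2} + z_β)/√n.
z-sum = 1.960 + 1.282 = 3.242.
d_min = 3.242 / √450 = 3.242 / 21.213 = 0.153.

d_min ≈ 0.15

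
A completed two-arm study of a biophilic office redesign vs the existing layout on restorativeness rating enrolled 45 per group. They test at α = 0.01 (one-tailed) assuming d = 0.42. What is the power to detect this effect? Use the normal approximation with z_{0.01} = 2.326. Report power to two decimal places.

power ≈ 0.37

For two equal groups, power = Φ(d·√(n/2) − z_{α}).
d·√(n/2) = 0.42 × √(45/2) = 0.42 × 4.743 = 1.992.
z_β = 1.992 − 2.326 = -0.334.
Power = Φ(-0.334) = 0.369.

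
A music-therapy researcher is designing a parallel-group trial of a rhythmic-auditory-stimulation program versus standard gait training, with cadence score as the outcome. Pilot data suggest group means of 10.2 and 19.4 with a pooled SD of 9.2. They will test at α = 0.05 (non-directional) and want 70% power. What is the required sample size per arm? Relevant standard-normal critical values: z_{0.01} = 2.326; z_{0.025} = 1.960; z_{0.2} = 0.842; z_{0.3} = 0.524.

n = 13 per group

Cohen's d = |M₁ − M₂| / SD_pooled = |10.2 − 19.4| / 9.2 = 9.2 / 9.2 = 1.000.
For two independent groups with equal n: n = 2·((z_{α/2} + z_β) / d)².
z_{α/2} + z_β = 1.960 + 0.524 = 2.484.
n = 2 × (2.484 / 1.000)² = 2 × 2.484² = 2 × 6.17 = 12.3.
Round up to the next whole participant.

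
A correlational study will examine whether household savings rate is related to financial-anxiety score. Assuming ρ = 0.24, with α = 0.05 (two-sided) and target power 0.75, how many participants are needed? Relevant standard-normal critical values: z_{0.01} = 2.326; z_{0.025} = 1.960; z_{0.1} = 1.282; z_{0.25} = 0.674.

Fisher's z: C = ½·ln((1+r)/(1−r)) = ½·ln(1.6316) = 0.2448.
n = ((z_{α/2} + z_β)/C)² + 3.
(1.960 + 0.674) / 0.2448 = 2.634 / 0.2448 = 10.760.
n = 10.760² + 3 = 115.77 + 3 = 118.8.
Round up.

n = 119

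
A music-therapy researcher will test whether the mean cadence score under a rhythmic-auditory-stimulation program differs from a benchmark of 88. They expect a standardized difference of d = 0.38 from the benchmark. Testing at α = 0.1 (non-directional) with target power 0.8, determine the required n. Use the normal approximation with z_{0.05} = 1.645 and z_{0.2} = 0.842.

For a one-sample test: n = ((z_{α/2} + z_β) / d)².
z_{α/2} + z_β = 1.645 + 0.842 = 2.487.
n = (2.487 / 0.38)² = 6.545² = 42.83.
Round up.

n = 43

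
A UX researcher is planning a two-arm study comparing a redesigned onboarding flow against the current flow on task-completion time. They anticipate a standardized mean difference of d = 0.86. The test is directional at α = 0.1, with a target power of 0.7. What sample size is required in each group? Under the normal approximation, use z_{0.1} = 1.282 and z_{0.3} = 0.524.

For two independent groups with equal n: n = 2·((z_{α} + z_β) / d)².
z_{α} + z_β = 1.282 + 0.524 = 1.806.
n = 2 × (1.806 / 0.86)² = 2 × 2.100² = 2 × 4.41 = 8.8.
Round up to the next whole participant.

n = 9 per group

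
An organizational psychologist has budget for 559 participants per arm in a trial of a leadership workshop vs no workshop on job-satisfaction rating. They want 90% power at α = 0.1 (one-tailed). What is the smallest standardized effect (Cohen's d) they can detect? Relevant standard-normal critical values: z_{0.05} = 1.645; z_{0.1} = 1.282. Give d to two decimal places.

d_min ≈ 0.15

For two independent groups of n = 559 each: d_min = (z_{α} + z_β)·√(2/n).
z-sum = 1.282 + 1.282 = 2.564.
d_min = 2.564 × √(2/559) = 2.564 × 0.0598 = 0.153.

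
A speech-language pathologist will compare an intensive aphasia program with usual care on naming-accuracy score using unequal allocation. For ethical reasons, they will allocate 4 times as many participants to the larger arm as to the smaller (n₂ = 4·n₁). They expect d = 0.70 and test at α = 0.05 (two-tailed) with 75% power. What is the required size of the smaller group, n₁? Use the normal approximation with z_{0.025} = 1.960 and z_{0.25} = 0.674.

n₁ = 18

With allocation ratio k = n₂/n₁ = 4, Var(x̄₁−x̄₂) = σ²(1/n₁ + 1/(k·n₁)) = σ²·(k+1)/(k·n₁).
So n₁ = (1 + 1/k)·((z_{α/2} + z_β)/d)² = 1.250 × (2.634/0.70)².
n₁ = 1.250 × 14.16 = 17.7.
Round up: n₁ = 18, giving n₂ = 4 × 18 = 72.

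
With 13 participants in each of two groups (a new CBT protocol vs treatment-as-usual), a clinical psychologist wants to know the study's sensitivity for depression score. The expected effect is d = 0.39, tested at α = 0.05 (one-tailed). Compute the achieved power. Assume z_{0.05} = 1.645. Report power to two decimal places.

power ≈ 0.26

For two equal groups, power = Φ(d·√(n/2) − z_{α}).
d·√(n/2) = 0.39 × √(13/2) = 0.39 × 2.550 = 0.994.
z_β = 0.994 − 1.645 = -0.651.
Power = Φ(-0.651) = 0.258.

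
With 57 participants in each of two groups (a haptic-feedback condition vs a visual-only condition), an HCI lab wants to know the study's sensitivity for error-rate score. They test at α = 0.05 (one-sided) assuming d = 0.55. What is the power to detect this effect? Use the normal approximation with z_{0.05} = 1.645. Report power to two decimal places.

For two equal groups, power = Φ(d·√(n/2) − z_{α}).
d·√(n/2) = 0.55 × √(57/2) = 0.55 × 5.339 = 2.936.
z_β = 2.936 − 1.645 = 1.291.
Power = Φ(1.291) = 0.902.

power ≈ 0.90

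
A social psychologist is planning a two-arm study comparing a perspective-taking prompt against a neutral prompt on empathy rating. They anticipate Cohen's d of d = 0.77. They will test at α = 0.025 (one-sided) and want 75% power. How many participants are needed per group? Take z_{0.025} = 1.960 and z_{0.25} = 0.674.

n = 24 per group

For two independent groups with equal n: n = 2·((z_{α} + z_β) / d)².
z_{α} + z_β = 1.960 + 0.674 = 2.634.
n = 2 × (2.634 / 0.77)² = 2 × 3.421² = 2 × 11.70 = 23.4.
Round up to the next whole participant.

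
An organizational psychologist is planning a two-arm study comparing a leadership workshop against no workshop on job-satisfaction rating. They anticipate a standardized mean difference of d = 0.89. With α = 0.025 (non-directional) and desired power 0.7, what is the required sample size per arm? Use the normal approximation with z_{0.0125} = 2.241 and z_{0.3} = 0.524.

n = 20 per group

For two independent groups with equal n: n = 2·((z_{α/2} + z_β) / d)².
z_{α/2} + z_β = 2.241 + 0.524 = 2.765.
n = 2 × (2.765 / 0.89)² = 2 × 3.107² = 2 × 9.65 = 19.3.
Round up to the next whole participant.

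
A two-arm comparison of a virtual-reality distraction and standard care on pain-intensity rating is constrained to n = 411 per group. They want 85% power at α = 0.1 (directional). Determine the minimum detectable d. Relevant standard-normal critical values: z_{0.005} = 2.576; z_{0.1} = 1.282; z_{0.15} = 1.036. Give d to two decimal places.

d_min ≈ 0.16

For two independent groups of n = 411 each: d_min = (z_{α} + z_β)·√(2/n).
z-sum = 1.282 + 1.036 = 2.318.
d_min = 2.318 × √(2/411) = 2.318 × 0.0698 = 0.162.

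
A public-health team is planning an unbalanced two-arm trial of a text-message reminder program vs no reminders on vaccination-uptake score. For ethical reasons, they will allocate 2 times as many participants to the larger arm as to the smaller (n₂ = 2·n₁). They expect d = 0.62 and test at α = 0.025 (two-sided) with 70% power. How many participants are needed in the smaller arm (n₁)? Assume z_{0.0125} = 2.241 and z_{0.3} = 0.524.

n₁ = 30

With allocation ratio k = n₂/n₁ = 2, Var(x̄₁−x̄₂) = σ²(1/n₁ + 1/(k·n₁)) = σ²·(k+1)/(k·n₁).
So n₁ = (1 + 1/k)·((z_{α/2} + z_β)/d)² = 1.500 × (2.765/0.62)².
n₁ = 1.500 × 19.89 = 29.8.
Round up: n₁ = 30, giving n₂ = 2 × 30 = 60.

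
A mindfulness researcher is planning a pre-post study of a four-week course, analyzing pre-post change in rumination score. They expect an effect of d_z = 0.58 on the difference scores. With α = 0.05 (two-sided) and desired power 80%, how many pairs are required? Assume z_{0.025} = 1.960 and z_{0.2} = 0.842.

n = 24 pairs

For a paired (one-sample on differences) test: n = ((z_{α/2} + z_β) / d)².
z_{α/2} + z_β = 1.960 + 0.842 = 2.802.
n = (2.802 / 0.58)² = 4.831² = 23.34.
Round up.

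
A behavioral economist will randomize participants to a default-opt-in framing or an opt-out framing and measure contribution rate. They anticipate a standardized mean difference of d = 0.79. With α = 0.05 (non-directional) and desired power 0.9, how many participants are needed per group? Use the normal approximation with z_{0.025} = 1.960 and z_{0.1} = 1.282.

For two independent groups with equal n: n = 2·((z_{α/2} + z_β) / d)².
z_{α/2} + z_β = 1.960 + 1.282 = 3.242.
n = 2 × (3.242 / 0.79)² = 2 × 4.104² = 2 × 16.84 = 33.7.
Round up to the next whole participant.

n = 34 per group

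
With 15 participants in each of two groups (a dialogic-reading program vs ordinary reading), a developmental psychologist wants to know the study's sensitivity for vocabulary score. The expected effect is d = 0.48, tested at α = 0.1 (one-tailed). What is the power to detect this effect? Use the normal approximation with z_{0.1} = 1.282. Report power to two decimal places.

For two equal groups, power = Φ(d·√(n/2) − z_{α}).
d·√(n/2) = 0.48 × √(15/2) = 0.48 × 2.739 = 1.315.
z_β = 1.315 − 1.282 = 0.033.
Power = Φ(0.033) = 0.513.

power ≈ 0.51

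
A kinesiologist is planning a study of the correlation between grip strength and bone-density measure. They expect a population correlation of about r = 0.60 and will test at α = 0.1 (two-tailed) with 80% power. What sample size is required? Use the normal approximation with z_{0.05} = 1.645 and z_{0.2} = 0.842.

n = 16

Fisher's z: C = ½·ln((1+r)/(1−r)) = ½·ln(4.0000) = 0.6931.
n = ((z_{α/2} + z_β)/C)² + 3.
(1.645 + 0.842) / 0.6931 = 2.487 / 0.6931 = 3.588.
n = 3.588² + 3 = 12.88 + 3 = 15.9.
Round up.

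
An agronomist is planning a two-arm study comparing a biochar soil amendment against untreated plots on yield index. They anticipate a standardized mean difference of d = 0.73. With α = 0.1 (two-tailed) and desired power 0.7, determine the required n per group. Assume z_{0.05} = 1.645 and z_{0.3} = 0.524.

n = 18 per group

For two independent groups with equal n: n = 2·((z_{α/2} + z_β) / d)².
z_{α/2} + z_β = 1.645 + 0.524 = 2.169.
n = 2 × (2.169 / 0.73)² = 2 × 2.971² = 2 × 8.83 = 17.7.
Round up to the next whole participant.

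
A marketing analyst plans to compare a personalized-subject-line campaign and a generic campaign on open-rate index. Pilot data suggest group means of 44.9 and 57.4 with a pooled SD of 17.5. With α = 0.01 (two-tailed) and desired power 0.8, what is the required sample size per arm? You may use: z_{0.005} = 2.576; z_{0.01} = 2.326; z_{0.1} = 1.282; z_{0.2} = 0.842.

Cohen's d = |M₁ − M₂| / SD_pooled = |44.9 − 57.4| / 17.5 = 12.5 / 17.5 = 0.714.
For two independent groups with equal n: n = 2·((z_{α/2} + z_β) / d)².
z_{α/2} + z_β = 2.576 + 0.842 = 3.418.
n = 2 × (3.418 / 0.714)² = 2 × 4.787² = 2 × 22.92 = 45.8.
Round up to the next whole participant.

n = 46 per group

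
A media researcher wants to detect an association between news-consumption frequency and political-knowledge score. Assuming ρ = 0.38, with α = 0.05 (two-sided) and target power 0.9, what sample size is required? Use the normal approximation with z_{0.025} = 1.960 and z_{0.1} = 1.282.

n = 69

Fisher's z: C = ½·ln((1+r)/(1−r)) = ½·ln(2.2258) = 0.4001.
n = ((z_{α/2} + z_β)/C)² + 3.
(1.960 + 1.282) / 0.4001 = 3.242 / 0.4001 = 8.103.
n = 8.103² + 3 = 65.66 + 3 = 68.7.
Round up.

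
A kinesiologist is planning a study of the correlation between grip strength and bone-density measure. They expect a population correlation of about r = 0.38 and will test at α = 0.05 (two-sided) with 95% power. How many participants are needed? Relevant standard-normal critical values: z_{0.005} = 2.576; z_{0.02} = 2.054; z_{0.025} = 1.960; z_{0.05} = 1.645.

n = 85

Fisher's z: C = ½·ln((1+r)/(1−r)) = ½·ln(2.2258) = 0.4001.
n = ((z_{α/2} + z_β)/C)² + 3.
(1.960 + 1.645) / 0.4001 = 3.605 / 0.4001 = 9.010.
n = 9.010² + 3 = 81.18 + 3 = 84.2.
Round up.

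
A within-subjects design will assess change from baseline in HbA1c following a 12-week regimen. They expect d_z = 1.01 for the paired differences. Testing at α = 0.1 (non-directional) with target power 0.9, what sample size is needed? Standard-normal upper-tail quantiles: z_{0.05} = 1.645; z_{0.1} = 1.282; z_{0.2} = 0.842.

n = 9 pairs

For a paired (one-sample on differences) test: n = ((z_{α/2} + z_β) / d)².
z_{α/2} + z_β = 1.645 + 1.282 = 2.927.
n = (2.927 / 1.01)² = 2.898² = 8.40.
Round up.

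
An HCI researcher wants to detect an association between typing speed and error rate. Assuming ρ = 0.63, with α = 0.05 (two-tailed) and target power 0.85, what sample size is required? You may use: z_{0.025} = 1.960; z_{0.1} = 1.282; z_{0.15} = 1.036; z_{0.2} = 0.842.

n = 20

Fisher's z: C = ½·ln((1+r)/(1−r)) = ½·ln(4.4054) = 0.7414.
n = ((z_{α/2} + z_β)/C)² + 3.
(1.960 + 1.036) / 0.7414 = 2.996 / 0.7414 = 4.041.
n = 4.041² + 3 = 16.33 + 3 = 19.3.
Round up.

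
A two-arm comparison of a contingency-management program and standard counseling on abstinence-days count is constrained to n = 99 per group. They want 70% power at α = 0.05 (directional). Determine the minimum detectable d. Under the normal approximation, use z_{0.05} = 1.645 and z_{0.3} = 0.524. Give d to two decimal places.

For two independent groups of n = 99 each: d_min = (z_{α} + z_β)·√(2/n).
z-sum = 1.645 + 0.524 = 2.169.
d_min = 2.169 × √(2/99) = 2.169 × 0.1421 = 0.308.

d_min ≈ 0.31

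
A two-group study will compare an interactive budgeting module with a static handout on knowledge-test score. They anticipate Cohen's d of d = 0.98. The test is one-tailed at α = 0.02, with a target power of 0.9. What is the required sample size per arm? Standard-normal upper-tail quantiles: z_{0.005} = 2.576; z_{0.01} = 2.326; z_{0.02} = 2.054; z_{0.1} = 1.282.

n = 24 per group

For two independent groups with equal n: n = 2·((z_{α} + z_β) / d)².
z_{α} + z_β = 2.054 + 1.282 = 3.336.
n = 2 × (3.336 / 0.98)² = 2 × 3.404² = 2 × 11.59 = 23.2.
Round up to the next whole participant.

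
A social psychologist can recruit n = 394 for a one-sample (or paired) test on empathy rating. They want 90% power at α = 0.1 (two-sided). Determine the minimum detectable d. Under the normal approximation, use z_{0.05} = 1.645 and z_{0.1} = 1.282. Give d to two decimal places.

d_min ≈ 0.15

For a single sample (or paired design) of n = 394: d_min = (z_{α/2} + z_β)/√n.
z-sum = 1.645 + 1.282 = 2.927.
d_min = 2.927 / √394 = 2.927 / 19.849 = 0.147.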